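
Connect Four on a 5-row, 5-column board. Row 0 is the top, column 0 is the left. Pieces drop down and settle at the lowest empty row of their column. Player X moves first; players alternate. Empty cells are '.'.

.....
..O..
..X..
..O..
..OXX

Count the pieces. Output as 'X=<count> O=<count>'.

X=3 O=3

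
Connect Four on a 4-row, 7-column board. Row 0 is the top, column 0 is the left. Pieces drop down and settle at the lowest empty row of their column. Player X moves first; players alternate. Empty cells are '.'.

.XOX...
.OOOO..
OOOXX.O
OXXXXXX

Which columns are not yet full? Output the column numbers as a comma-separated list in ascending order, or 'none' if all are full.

Answer: 0,4,5,6

Derivation:
col 0: top cell = '.' → open
col 1: top cell = 'X' → FULL
col 2: top cell = 'O' → FULL
col 3: top cell = 'X' → FULL
col 4: top cell = '.' → open
col 5: top cell = '.' → open
col 6: top cell = '.' → open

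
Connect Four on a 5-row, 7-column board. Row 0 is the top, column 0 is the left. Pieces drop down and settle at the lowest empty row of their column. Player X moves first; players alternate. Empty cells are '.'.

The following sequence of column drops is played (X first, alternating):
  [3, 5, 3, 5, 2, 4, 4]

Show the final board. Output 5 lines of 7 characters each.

Move 1: X drops in col 3, lands at row 4
Move 2: O drops in col 5, lands at row 4
Move 3: X drops in col 3, lands at row 3
Move 4: O drops in col 5, lands at row 3
Move 5: X drops in col 2, lands at row 4
Move 6: O drops in col 4, lands at row 4
Move 7: X drops in col 4, lands at row 3

Answer: .......
.......
.......
...XXO.
..XXOO.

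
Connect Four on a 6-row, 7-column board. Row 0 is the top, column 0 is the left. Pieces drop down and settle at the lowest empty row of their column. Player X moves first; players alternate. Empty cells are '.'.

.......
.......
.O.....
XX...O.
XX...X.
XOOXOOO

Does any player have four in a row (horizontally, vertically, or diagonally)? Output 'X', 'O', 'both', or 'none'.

none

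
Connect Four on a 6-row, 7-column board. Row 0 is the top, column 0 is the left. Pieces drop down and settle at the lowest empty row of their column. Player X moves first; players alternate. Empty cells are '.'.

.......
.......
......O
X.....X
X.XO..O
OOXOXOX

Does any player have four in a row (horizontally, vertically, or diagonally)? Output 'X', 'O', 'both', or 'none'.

none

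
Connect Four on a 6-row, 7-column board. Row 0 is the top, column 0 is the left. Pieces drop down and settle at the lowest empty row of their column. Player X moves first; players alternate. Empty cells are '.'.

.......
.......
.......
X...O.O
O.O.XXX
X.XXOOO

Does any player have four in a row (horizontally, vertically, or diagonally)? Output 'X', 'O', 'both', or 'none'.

none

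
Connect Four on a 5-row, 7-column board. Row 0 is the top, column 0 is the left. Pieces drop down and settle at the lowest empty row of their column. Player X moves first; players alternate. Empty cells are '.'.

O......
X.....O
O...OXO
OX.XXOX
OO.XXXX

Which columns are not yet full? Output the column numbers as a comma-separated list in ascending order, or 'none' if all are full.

Answer: 1,2,3,4,5,6

Derivation:
col 0: top cell = 'O' → FULL
col 1: top cell = '.' → open
col 2: top cell = '.' → open
col 3: top cell = '.' → open
col 4: top cell = '.' → open
col 5: top cell = '.' → open
col 6: top cell = '.' → open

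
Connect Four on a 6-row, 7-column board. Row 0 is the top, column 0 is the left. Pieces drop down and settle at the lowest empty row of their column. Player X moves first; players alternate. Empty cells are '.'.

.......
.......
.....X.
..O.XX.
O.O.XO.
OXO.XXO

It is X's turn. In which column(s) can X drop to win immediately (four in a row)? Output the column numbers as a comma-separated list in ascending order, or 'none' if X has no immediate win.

Answer: 4

Derivation:
col 0: drop X → no win
col 1: drop X → no win
col 2: drop X → no win
col 3: drop X → no win
col 4: drop X → WIN!
col 5: drop X → no win
col 6: drop X → no win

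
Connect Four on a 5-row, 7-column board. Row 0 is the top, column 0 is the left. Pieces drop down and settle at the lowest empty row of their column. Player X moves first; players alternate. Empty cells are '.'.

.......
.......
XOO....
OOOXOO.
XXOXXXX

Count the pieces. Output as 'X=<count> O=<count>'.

X=8 O=8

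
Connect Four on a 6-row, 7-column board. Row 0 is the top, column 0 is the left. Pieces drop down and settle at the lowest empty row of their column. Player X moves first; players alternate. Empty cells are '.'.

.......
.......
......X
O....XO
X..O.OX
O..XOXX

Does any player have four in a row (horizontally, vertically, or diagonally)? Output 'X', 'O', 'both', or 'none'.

none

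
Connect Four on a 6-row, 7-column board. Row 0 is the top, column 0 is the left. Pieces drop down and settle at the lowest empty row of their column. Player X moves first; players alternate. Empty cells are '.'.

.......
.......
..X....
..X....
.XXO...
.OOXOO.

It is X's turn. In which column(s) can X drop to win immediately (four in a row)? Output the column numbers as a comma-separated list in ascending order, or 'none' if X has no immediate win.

col 0: drop X → no win
col 1: drop X → no win
col 2: drop X → WIN!
col 3: drop X → no win
col 4: drop X → no win
col 5: drop X → no win
col 6: drop X → no win

Answer: 2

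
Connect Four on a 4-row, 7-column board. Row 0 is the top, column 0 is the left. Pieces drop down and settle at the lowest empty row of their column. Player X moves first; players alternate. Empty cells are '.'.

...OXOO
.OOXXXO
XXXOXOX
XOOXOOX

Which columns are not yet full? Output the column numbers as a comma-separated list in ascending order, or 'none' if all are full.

col 0: top cell = '.' → open
col 1: top cell = '.' → open
col 2: top cell = '.' → open
col 3: top cell = 'O' → FULL
col 4: top cell = 'X' → FULL
col 5: top cell = 'O' → FULL
col 6: top cell = 'O' → FULL

Answer: 0,1,2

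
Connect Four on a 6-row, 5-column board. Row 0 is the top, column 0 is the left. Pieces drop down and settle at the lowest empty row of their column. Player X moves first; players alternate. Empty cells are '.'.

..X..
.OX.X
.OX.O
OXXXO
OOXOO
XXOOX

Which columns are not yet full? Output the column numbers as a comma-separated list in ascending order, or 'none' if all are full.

col 0: top cell = '.' → open
col 1: top cell = '.' → open
col 2: top cell = 'X' → FULL
col 3: top cell = '.' → open
col 4: top cell = '.' → open

Answer: 0,1,3,4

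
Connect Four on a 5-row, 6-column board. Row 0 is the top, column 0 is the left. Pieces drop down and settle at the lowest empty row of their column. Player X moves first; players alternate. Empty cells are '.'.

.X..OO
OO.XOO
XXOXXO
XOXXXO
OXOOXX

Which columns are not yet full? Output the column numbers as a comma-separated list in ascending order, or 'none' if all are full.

Answer: 0,2,3

Derivation:
col 0: top cell = '.' → open
col 1: top cell = 'X' → FULL
col 2: top cell = '.' → open
col 3: top cell = '.' → open
col 4: top cell = 'O' → FULL
col 5: top cell = 'O' → FULL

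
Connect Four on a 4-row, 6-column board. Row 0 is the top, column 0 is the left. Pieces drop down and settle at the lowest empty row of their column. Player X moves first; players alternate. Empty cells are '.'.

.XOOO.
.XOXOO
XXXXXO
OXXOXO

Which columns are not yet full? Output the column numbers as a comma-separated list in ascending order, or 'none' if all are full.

col 0: top cell = '.' → open
col 1: top cell = 'X' → FULL
col 2: top cell = 'O' → FULL
col 3: top cell = 'O' → FULL
col 4: top cell = 'O' → FULL
col 5: top cell = '.' → open

Answer: 0,5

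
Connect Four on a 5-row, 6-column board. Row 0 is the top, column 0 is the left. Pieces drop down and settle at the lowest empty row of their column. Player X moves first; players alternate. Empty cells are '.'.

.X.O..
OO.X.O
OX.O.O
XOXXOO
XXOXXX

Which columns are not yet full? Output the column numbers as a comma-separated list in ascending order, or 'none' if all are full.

Answer: 0,2,4,5

Derivation:
col 0: top cell = '.' → open
col 1: top cell = 'X' → FULL
col 2: top cell = '.' → open
col 3: top cell = 'O' → FULL
col 4: top cell = '.' → open
col 5: top cell = '.' → open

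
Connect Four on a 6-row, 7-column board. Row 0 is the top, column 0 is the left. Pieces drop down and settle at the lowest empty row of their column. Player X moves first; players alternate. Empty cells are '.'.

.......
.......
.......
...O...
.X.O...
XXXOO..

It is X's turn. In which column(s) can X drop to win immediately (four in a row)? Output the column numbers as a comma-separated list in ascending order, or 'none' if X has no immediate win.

col 0: drop X → no win
col 1: drop X → no win
col 2: drop X → no win
col 3: drop X → no win
col 4: drop X → no win
col 5: drop X → no win
col 6: drop X → no win

Answer: none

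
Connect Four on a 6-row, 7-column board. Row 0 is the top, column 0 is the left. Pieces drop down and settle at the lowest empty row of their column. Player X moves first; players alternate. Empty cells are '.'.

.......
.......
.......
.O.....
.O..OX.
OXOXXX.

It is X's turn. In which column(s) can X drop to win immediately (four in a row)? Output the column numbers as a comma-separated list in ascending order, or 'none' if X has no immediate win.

col 0: drop X → no win
col 1: drop X → no win
col 2: drop X → no win
col 3: drop X → no win
col 4: drop X → no win
col 5: drop X → no win
col 6: drop X → WIN!

Answer: 6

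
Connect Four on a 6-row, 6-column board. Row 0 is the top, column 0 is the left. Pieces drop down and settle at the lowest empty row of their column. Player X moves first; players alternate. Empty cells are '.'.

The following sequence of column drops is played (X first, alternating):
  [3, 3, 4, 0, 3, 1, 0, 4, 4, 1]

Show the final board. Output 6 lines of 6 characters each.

Answer: ......
......
......
...XX.
XO.OO.
OO.XX.

Derivation:
Move 1: X drops in col 3, lands at row 5
Move 2: O drops in col 3, lands at row 4
Move 3: X drops in col 4, lands at row 5
Move 4: O drops in col 0, lands at row 5
Move 5: X drops in col 3, lands at row 3
Move 6: O drops in col 1, lands at row 5
Move 7: X drops in col 0, lands at row 4
Move 8: O drops in col 4, lands at row 4
Move 9: X drops in col 4, lands at row 3
Move 10: O drops in col 1, lands at row 4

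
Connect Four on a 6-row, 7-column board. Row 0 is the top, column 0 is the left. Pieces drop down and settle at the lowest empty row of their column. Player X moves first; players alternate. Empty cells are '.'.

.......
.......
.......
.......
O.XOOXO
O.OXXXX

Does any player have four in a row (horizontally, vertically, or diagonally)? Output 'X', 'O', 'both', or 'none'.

X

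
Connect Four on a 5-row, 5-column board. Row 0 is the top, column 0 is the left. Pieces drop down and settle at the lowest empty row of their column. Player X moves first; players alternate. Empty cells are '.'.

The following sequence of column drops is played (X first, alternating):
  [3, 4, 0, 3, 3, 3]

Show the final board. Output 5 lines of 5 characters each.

Answer: .....
...O.
...X.
...O.
X..XO

Derivation:
Move 1: X drops in col 3, lands at row 4
Move 2: O drops in col 4, lands at row 4
Move 3: X drops in col 0, lands at row 4
Move 4: O drops in col 3, lands at row 3
Move 5: X drops in col 3, lands at row 2
Move 6: O drops in col 3, lands at row 1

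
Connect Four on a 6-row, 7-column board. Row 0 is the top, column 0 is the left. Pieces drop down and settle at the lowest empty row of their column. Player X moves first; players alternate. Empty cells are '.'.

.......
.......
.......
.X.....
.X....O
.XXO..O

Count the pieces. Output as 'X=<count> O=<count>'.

X=4 O=3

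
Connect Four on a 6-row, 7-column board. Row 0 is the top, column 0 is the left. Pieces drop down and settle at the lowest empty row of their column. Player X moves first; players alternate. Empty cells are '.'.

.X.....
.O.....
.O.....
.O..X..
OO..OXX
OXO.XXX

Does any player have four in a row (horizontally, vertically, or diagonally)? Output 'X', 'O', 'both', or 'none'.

O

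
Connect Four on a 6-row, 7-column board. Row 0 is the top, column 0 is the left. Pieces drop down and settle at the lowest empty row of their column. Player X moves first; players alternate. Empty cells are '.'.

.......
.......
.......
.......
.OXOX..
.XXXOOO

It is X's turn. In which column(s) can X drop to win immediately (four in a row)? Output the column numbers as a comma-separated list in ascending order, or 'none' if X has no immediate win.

Answer: 0

Derivation:
col 0: drop X → WIN!
col 1: drop X → no win
col 2: drop X → no win
col 3: drop X → no win
col 4: drop X → no win
col 5: drop X → no win
col 6: drop X → no win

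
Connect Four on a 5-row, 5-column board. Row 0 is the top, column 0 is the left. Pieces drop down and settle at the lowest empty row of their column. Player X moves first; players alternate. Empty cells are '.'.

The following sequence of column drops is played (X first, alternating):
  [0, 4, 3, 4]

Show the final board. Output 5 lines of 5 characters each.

Move 1: X drops in col 0, lands at row 4
Move 2: O drops in col 4, lands at row 4
Move 3: X drops in col 3, lands at row 4
Move 4: O drops in col 4, lands at row 3

Answer: .....
.....
.....
....O
X..XO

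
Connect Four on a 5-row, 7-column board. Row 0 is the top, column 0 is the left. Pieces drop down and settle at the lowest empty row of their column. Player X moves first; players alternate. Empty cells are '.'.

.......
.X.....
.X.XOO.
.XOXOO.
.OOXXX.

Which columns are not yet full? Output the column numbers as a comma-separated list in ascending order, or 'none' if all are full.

col 0: top cell = '.' → open
col 1: top cell = '.' → open
col 2: top cell = '.' → open
col 3: top cell = '.' → open
col 4: top cell = '.' → open
col 5: top cell = '.' → open
col 6: top cell = '.' → open

Answer: 0,1,2,3,4,5,6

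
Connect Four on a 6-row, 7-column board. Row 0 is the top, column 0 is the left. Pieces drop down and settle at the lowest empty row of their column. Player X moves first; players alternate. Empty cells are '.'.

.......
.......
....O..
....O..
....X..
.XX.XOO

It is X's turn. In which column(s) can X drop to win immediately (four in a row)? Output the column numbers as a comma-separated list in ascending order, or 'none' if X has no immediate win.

Answer: 3

Derivation:
col 0: drop X → no win
col 1: drop X → no win
col 2: drop X → no win
col 3: drop X → WIN!
col 4: drop X → no win
col 5: drop X → no win
col 6: drop X → no win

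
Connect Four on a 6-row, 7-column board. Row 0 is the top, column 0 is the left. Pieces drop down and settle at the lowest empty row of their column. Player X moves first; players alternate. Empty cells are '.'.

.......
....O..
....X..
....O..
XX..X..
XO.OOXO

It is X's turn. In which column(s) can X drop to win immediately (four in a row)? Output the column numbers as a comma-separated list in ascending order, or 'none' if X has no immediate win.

col 0: drop X → no win
col 1: drop X → no win
col 2: drop X → no win
col 3: drop X → no win
col 4: drop X → no win
col 5: drop X → no win
col 6: drop X → no win

Answer: none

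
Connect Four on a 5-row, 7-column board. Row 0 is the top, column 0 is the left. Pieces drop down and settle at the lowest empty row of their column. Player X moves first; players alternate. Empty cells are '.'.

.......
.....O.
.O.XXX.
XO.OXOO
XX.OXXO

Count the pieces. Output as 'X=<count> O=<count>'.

X=9 O=8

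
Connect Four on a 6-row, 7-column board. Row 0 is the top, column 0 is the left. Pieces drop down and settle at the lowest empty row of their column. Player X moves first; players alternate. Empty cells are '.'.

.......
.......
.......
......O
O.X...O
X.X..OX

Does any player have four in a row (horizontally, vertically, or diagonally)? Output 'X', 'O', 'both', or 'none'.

none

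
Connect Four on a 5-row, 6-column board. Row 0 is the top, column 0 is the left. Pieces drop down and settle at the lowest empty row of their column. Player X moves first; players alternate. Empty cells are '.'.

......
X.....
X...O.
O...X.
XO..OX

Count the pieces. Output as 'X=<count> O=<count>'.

X=5 O=4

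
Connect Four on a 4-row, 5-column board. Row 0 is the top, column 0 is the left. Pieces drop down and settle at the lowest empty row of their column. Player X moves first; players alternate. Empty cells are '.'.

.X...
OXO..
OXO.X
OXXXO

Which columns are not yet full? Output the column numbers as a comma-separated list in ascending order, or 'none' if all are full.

col 0: top cell = '.' → open
col 1: top cell = 'X' → FULL
col 2: top cell = '.' → open
col 3: top cell = '.' → open
col 4: top cell = '.' → open

Answer: 0,2,3,4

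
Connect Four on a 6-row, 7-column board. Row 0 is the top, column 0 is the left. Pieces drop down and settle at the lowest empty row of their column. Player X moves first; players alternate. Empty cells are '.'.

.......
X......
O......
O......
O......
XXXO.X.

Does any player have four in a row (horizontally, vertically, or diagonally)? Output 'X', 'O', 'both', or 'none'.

none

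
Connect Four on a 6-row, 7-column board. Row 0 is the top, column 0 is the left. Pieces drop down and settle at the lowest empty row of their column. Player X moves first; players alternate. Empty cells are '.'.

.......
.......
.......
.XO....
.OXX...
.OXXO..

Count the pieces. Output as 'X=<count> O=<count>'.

X=5 O=4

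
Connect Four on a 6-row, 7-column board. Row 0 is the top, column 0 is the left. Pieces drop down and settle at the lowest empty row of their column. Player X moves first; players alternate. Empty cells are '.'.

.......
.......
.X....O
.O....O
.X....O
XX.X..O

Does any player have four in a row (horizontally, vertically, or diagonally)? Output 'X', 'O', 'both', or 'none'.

O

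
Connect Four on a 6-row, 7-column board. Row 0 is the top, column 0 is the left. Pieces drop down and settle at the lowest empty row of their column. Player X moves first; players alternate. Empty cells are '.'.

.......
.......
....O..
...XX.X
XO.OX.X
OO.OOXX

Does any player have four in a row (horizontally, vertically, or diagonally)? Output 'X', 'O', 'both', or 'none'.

none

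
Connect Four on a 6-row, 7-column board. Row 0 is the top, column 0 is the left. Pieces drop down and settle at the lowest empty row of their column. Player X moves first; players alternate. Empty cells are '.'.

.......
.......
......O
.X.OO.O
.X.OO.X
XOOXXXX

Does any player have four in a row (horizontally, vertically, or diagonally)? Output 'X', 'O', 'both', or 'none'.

X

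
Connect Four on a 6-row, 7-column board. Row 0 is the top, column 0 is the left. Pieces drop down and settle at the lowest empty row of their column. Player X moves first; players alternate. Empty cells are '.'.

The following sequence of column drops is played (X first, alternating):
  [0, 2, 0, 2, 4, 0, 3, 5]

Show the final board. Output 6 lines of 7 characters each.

Answer: .......
.......
.......
O......
X.O....
X.OXXO.

Derivation:
Move 1: X drops in col 0, lands at row 5
Move 2: O drops in col 2, lands at row 5
Move 3: X drops in col 0, lands at row 4
Move 4: O drops in col 2, lands at row 4
Move 5: X drops in col 4, lands at row 5
Move 6: O drops in col 0, lands at row 3
Move 7: X drops in col 3, lands at row 5
Move 8: O drops in col 5, lands at row 5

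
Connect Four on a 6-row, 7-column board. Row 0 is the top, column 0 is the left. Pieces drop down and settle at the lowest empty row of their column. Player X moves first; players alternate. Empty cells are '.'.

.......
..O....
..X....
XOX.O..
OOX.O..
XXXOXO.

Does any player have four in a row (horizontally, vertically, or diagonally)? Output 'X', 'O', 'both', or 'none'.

X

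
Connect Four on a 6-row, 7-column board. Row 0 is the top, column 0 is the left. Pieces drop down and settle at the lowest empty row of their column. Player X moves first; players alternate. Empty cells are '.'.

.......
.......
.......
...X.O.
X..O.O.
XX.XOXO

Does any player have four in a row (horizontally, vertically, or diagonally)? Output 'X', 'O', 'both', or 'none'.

none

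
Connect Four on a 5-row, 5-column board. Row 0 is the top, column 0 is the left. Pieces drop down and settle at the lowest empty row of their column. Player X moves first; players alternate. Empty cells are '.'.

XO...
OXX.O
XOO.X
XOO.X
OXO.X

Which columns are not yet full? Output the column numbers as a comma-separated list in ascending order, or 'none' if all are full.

Answer: 2,3,4

Derivation:
col 0: top cell = 'X' → FULL
col 1: top cell = 'O' → FULL
col 2: top cell = '.' → open
col 3: top cell = '.' → open
col 4: top cell = '.' → open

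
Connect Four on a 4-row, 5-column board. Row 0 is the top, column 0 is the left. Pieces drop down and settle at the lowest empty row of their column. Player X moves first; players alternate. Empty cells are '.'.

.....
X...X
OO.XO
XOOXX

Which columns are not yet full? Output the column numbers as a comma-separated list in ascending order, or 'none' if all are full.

Answer: 0,1,2,3,4

Derivation:
col 0: top cell = '.' → open
col 1: top cell = '.' → open
col 2: top cell = '.' → open
col 3: top cell = '.' → open
col 4: top cell = '.' → open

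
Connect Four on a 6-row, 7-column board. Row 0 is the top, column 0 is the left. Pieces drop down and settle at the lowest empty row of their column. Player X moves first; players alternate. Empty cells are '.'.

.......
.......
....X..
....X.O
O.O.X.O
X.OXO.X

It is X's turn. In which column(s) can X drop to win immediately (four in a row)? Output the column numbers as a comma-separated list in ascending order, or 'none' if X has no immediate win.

Answer: 4

Derivation:
col 0: drop X → no win
col 1: drop X → no win
col 2: drop X → no win
col 3: drop X → no win
col 4: drop X → WIN!
col 5: drop X → no win
col 6: drop X → no win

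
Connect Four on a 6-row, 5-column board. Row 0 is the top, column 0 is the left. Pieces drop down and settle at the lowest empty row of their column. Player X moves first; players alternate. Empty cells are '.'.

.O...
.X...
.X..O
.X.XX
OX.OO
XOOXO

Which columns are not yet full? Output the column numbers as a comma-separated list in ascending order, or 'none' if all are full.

col 0: top cell = '.' → open
col 1: top cell = 'O' → FULL
col 2: top cell = '.' → open
col 3: top cell = '.' → open
col 4: top cell = '.' → open

Answer: 0,2,3,4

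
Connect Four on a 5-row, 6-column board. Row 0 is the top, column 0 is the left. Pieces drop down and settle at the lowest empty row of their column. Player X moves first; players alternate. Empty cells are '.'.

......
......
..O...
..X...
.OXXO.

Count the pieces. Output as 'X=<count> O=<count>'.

X=3 O=3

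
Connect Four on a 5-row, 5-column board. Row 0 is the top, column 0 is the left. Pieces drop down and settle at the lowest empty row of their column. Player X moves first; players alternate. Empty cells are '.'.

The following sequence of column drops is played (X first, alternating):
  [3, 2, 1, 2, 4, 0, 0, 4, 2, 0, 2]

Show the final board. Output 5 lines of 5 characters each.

Answer: .....
..X..
O.X..
X.O.O
OXOXX

Derivation:
Move 1: X drops in col 3, lands at row 4
Move 2: O drops in col 2, lands at row 4
Move 3: X drops in col 1, lands at row 4
Move 4: O drops in col 2, lands at row 3
Move 5: X drops in col 4, lands at row 4
Move 6: O drops in col 0, lands at row 4
Move 7: X drops in col 0, lands at row 3
Move 8: O drops in col 4, lands at row 3
Move 9: X drops in col 2, lands at row 2
Move 10: O drops in col 0, lands at row 2
Move 11: X drops in col 2, lands at row 1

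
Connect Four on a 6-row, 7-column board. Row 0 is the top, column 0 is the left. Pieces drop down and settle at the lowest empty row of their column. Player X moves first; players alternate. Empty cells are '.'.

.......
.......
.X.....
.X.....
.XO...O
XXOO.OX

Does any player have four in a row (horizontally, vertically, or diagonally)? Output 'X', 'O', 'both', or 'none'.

X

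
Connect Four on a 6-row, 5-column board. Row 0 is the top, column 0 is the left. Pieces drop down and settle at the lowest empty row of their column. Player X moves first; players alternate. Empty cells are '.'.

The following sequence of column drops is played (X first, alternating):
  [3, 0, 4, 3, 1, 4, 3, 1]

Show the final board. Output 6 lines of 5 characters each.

Answer: .....
.....
.....
...X.
.O.OO
OX.XX

Derivation:
Move 1: X drops in col 3, lands at row 5
Move 2: O drops in col 0, lands at row 5
Move 3: X drops in col 4, lands at row 5
Move 4: O drops in col 3, lands at row 4
Move 5: X drops in col 1, lands at row 5
Move 6: O drops in col 4, lands at row 4
Move 7: X drops in col 3, lands at row 3
Move 8: O drops in col 1, lands at row 4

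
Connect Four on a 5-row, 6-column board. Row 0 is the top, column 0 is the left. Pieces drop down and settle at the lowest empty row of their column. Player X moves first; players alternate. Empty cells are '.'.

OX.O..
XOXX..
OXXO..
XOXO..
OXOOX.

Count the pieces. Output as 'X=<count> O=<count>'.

X=10 O=10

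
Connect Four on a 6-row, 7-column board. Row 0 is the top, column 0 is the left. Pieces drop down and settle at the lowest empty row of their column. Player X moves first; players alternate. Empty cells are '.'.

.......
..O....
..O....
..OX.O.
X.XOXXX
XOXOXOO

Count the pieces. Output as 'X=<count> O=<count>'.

X=9 O=9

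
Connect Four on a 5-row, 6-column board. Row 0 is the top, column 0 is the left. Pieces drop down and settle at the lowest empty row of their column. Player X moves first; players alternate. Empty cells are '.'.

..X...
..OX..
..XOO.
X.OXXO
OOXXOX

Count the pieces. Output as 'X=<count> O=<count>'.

X=9 O=8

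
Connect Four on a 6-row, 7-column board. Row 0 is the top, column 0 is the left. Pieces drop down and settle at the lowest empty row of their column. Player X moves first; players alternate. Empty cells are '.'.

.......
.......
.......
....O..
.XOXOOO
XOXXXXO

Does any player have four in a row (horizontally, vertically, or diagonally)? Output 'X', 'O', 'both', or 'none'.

X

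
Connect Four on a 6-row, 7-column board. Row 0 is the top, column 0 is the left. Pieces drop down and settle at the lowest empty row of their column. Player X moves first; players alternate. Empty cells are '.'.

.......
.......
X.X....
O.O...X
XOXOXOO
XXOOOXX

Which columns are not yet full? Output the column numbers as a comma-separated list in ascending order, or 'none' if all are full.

col 0: top cell = '.' → open
col 1: top cell = '.' → open
col 2: top cell = '.' → open
col 3: top cell = '.' → open
col 4: top cell = '.' → open
col 5: top cell = '.' → open
col 6: top cell = '.' → open

Answer: 0,1,2,3,4,5,6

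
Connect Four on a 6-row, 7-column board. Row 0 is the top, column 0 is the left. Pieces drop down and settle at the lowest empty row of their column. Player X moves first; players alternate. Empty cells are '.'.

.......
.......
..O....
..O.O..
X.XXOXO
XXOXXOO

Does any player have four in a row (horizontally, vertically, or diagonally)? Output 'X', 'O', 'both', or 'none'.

none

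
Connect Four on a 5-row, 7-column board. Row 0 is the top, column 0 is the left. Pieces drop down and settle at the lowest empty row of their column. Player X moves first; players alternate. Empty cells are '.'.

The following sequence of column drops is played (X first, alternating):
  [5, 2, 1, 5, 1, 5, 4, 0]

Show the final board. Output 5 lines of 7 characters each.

Answer: .......
.......
.....O.
.X...O.
OXO.XX.

Derivation:
Move 1: X drops in col 5, lands at row 4
Move 2: O drops in col 2, lands at row 4
Move 3: X drops in col 1, lands at row 4
Move 4: O drops in col 5, lands at row 3
Move 5: X drops in col 1, lands at row 3
Move 6: O drops in col 5, lands at row 2
Move 7: X drops in col 4, lands at row 4
Move 8: O drops in col 0, lands at row 4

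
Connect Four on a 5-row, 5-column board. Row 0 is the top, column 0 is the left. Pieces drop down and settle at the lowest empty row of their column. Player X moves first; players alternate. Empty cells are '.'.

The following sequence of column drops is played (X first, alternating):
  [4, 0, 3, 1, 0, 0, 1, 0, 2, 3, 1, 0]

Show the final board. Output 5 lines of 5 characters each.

Move 1: X drops in col 4, lands at row 4
Move 2: O drops in col 0, lands at row 4
Move 3: X drops in col 3, lands at row 4
Move 4: O drops in col 1, lands at row 4
Move 5: X drops in col 0, lands at row 3
Move 6: O drops in col 0, lands at row 2
Move 7: X drops in col 1, lands at row 3
Move 8: O drops in col 0, lands at row 1
Move 9: X drops in col 2, lands at row 4
Move 10: O drops in col 3, lands at row 3
Move 11: X drops in col 1, lands at row 2
Move 12: O drops in col 0, lands at row 0

Answer: O....
O....
OX...
XX.O.
OOXXX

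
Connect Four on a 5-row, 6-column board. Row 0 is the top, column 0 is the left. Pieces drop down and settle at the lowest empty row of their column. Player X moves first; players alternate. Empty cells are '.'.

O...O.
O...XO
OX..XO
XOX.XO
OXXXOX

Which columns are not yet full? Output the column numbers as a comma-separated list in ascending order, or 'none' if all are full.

col 0: top cell = 'O' → FULL
col 1: top cell = '.' → open
col 2: top cell = '.' → open
col 3: top cell = '.' → open
col 4: top cell = 'O' → FULL
col 5: top cell = '.' → open

Answer: 1,2,3,5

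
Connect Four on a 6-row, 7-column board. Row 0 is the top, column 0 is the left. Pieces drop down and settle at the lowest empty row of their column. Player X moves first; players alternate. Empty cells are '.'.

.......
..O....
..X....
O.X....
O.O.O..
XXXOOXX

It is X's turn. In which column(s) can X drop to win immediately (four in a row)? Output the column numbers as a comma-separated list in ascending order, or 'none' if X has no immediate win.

Answer: none

Derivation:
col 0: drop X → no win
col 1: drop X → no win
col 2: drop X → no win
col 3: drop X → no win
col 4: drop X → no win
col 5: drop X → no win
col 6: drop X → no win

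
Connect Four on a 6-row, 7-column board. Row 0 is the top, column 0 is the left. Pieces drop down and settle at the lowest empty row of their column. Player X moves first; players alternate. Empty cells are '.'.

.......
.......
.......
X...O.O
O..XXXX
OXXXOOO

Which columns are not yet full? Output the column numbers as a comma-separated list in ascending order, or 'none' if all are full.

Answer: 0,1,2,3,4,5,6

Derivation:
col 0: top cell = '.' → open
col 1: top cell = '.' → open
col 2: top cell = '.' → open
col 3: top cell = '.' → open
col 4: top cell = '.' → open
col 5: top cell = '.' → open
col 6: top cell = '.' → open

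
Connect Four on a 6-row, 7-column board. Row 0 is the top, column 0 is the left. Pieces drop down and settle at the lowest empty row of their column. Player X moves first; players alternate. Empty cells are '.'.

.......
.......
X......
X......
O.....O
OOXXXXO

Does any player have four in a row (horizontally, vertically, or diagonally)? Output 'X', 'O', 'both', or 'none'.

X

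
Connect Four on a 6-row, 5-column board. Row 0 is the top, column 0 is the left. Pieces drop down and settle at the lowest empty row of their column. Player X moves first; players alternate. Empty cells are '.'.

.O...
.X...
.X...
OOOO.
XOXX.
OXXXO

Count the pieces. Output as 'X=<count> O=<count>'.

X=8 O=8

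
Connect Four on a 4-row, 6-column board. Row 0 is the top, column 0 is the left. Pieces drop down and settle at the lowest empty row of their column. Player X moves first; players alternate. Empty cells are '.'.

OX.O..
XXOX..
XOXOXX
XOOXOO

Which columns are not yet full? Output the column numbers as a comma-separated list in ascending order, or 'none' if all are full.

Answer: 2,4,5

Derivation:
col 0: top cell = 'O' → FULL
col 1: top cell = 'X' → FULL
col 2: top cell = '.' → open
col 3: top cell = 'O' → FULL
col 4: top cell = '.' → open
col 5: top cell = '.' → open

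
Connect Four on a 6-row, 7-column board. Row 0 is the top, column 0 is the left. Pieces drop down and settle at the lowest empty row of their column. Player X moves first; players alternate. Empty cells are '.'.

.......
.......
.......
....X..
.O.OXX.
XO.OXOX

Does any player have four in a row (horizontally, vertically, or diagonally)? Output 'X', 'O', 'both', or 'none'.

none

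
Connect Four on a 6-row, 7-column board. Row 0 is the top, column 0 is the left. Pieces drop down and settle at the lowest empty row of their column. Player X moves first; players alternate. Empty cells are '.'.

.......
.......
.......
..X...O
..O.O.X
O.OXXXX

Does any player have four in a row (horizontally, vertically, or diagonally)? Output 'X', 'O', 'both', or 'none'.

X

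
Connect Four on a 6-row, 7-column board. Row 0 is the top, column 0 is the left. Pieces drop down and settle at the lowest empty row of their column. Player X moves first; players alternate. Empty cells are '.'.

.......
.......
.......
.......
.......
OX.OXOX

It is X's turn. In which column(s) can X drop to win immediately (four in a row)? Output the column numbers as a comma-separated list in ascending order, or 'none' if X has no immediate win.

Answer: none

Derivation:
col 0: drop X → no win
col 1: drop X → no win
col 2: drop X → no win
col 3: drop X → no win
col 4: drop X → no win
col 5: drop X → no win
col 6: drop X → no win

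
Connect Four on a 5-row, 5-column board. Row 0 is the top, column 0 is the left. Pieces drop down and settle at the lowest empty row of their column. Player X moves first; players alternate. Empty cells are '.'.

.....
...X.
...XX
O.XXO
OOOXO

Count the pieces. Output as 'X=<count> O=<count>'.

X=6 O=6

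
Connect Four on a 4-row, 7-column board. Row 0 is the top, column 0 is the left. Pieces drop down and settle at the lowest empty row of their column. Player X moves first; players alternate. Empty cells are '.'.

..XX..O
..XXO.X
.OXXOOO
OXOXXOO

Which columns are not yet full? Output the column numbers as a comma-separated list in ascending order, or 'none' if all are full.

Answer: 0,1,4,5

Derivation:
col 0: top cell = '.' → open
col 1: top cell = '.' → open
col 2: top cell = 'X' → FULL
col 3: top cell = 'X' → FULL
col 4: top cell = '.' → open
col 5: top cell = '.' → open
col 6: top cell = 'O' → FULL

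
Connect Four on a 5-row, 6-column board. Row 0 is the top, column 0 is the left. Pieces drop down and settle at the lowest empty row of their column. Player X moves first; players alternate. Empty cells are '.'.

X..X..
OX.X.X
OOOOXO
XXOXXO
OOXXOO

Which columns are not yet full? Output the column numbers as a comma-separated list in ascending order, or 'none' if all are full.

Answer: 1,2,4,5

Derivation:
col 0: top cell = 'X' → FULL
col 1: top cell = '.' → open
col 2: top cell = '.' → open
col 3: top cell = 'X' → FULL
col 4: top cell = '.' → open
col 5: top cell = '.' → open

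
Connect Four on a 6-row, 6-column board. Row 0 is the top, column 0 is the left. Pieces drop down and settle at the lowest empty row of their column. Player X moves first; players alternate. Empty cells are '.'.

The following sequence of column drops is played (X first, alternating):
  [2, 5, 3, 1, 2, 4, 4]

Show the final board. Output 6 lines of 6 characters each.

Answer: ......
......
......
......
..X.X.
.OXXOO

Derivation:
Move 1: X drops in col 2, lands at row 5
Move 2: O drops in col 5, lands at row 5
Move 3: X drops in col 3, lands at row 5
Move 4: O drops in col 1, lands at row 5
Move 5: X drops in col 2, lands at row 4
Move 6: O drops in col 4, lands at row 5
Move 7: X drops in col 4, lands at row 4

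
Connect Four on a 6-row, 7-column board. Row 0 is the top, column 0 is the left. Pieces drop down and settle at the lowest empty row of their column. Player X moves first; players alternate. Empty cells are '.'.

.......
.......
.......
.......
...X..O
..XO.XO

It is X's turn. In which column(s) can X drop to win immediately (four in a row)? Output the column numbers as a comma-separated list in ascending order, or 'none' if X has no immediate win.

col 0: drop X → no win
col 1: drop X → no win
col 2: drop X → no win
col 3: drop X → no win
col 4: drop X → no win
col 5: drop X → no win
col 6: drop X → no win

Answer: none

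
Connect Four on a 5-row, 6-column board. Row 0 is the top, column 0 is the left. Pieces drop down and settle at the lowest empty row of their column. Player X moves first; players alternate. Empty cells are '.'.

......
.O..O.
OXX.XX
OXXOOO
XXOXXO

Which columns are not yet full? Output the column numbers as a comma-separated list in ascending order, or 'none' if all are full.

col 0: top cell = '.' → open
col 1: top cell = '.' → open
col 2: top cell = '.' → open
col 3: top cell = '.' → open
col 4: top cell = '.' → open
col 5: top cell = '.' → open

Answer: 0,1,2,3,4,5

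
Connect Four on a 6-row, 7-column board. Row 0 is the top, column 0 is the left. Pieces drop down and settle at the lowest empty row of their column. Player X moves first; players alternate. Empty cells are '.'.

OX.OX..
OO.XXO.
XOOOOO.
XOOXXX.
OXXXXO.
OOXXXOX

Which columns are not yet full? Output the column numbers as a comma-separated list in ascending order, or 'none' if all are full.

Answer: 2,5,6

Derivation:
col 0: top cell = 'O' → FULL
col 1: top cell = 'X' → FULL
col 2: top cell = '.' → open
col 3: top cell = 'O' → FULL
col 4: top cell = 'X' → FULL
col 5: top cell = '.' → open
col 6: top cell = '.' → open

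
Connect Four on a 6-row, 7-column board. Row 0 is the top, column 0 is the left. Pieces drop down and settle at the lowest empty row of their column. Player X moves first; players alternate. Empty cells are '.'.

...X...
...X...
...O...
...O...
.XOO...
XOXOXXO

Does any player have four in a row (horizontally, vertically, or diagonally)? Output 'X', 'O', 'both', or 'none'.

O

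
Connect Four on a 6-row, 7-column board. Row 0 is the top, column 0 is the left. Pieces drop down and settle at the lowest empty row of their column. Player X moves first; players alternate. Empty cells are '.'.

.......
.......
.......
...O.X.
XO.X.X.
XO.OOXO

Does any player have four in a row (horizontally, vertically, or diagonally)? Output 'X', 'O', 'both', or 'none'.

none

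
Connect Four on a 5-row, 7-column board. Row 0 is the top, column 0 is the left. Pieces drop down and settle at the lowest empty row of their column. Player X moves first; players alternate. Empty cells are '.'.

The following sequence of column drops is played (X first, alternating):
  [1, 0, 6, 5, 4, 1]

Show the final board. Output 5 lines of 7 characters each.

Move 1: X drops in col 1, lands at row 4
Move 2: O drops in col 0, lands at row 4
Move 3: X drops in col 6, lands at row 4
Move 4: O drops in col 5, lands at row 4
Move 5: X drops in col 4, lands at row 4
Move 6: O drops in col 1, lands at row 3

Answer: .......
.......
.......
.O.....
OX..XOX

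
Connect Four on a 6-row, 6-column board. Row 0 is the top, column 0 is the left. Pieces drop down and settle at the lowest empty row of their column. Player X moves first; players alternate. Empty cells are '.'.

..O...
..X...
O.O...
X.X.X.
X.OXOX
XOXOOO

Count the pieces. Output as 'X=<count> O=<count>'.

X=9 O=9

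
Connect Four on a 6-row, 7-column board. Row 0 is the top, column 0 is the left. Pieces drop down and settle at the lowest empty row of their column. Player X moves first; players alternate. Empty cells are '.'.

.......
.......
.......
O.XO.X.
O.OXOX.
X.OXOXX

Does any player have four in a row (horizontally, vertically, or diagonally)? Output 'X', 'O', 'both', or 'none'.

none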